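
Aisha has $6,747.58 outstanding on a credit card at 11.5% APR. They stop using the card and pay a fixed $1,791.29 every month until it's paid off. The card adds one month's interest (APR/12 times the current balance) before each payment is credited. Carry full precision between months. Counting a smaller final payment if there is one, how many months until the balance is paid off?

Monthly rate r = 11.5%/12 = 0.958333% = 0.00958333.
Recurrence: B ← B·(1+r) − $1,791.29.
Month 1: interest $64.66; balance after payment $5,020.95.
Month 2: interest $48.12; balance after payment $3,277.78.
Month 3: interest $31.41; balance after payment $1,517.90.
Month 4: interest $14.55; balance after payment $0.00.

4 months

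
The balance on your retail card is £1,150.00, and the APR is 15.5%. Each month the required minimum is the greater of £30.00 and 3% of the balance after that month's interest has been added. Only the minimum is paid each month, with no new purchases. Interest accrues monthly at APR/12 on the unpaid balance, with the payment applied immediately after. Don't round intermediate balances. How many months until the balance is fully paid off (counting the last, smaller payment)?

52 months

Monthly rate r = 15.5%/12 = 1.29167% = 0.0129167.
While 3% of the post-interest balance exceeds £30.00, each month B ← (B·(1+r))·(1 − 0.03), i.e. B shrinks by the factor (1+r)·0.97 = 0.98253.
This holds for months 1–9. Entering month 10 the balance is £981.31; 3% of the post-interest balance is now below £30.00, so the flat £30.00 minimum applies from here.
From month 10 a fixed £30.00 at rate r clears £981.31 in 43 more payments. Total: 9 + 43 = 52 months.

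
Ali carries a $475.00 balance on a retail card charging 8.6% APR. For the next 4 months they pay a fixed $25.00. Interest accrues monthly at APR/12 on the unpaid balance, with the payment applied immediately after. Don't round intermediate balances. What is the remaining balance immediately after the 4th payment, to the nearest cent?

Monthly rate r = 8.6%/12 = 0.716667% = 0.00716667.
Each month: B ← B·(1+r) − $25.00.
Month 1: interest $3.40; balance after payment $453.40.
Month 2: interest $3.25; balance after payment $431.65.
Month 3: interest $3.09; balance after payment $409.75.
Month 4: interest $2.94; balance after payment $387.68.

$387.68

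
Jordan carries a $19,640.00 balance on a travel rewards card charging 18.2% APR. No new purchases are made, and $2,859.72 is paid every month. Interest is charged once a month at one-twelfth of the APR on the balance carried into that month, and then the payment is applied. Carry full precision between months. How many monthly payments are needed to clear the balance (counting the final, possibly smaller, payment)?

8 months

Monthly rate r = 18.2%/12 = 1.51667% = 0.0151667.
Recurrence: B ← B·(1+r) − $2,859.72.
Month 1: interest $297.87; balance after payment $17,078.15.
Month 2: interest $259.02; balance after payment $14,477.45.
Closed form: n = −ln(1 − rB₀/P)/ln(1+r) = −ln(0.89584)/ln(1.01517) ≈ 7.307, so the balance reaches zero during payment 8.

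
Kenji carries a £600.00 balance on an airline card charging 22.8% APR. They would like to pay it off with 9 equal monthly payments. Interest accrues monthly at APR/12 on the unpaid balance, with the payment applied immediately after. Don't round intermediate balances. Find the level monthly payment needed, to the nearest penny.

£73.16

Monthly rate r = 22.8%/12 = 1.9% = 0.019.
Level-payment amortization: P = B₀·r / (1 − (1+r)^(−n)) = 600.00·0.019 / (1 − 1.019^(−9)).
Denominator 1 − (1+r)^(−9) = 0.155825277.
P = 11.4 / 0.155825277 ≈ 73.16.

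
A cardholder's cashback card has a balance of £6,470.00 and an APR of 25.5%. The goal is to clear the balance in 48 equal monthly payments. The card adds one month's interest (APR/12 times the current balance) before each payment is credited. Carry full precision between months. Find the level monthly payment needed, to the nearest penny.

£216.33

Monthly rate r = 25.5%/12 = 2.125% = 0.02125.
Level-payment amortization: P = B₀·r / (1 − (1+r)^(−n)) = 6470.00·0.02125 / (1 − 1.02125^(−48)).
Denominator 1 − (1+r)^(−48) = 0.635530944.
P = 137.488 / 0.635530944 ≈ 216.33.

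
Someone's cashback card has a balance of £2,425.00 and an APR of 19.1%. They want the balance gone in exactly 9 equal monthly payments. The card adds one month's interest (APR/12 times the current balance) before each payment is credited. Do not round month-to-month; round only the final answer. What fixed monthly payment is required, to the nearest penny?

£291.34

Monthly rate r = 19.1%/12 = 1.59167% = 0.0159167.
Level-payment amortization: P = B₀·r / (1 − (1+r)^(−n)) = 2425.00·0.0159167 / (1 − 1.01592^(−9)).
Denominator 1 − (1+r)^(−9) = 0.13248452.
P = 38.5979 / 0.13248452 ≈ 291.34.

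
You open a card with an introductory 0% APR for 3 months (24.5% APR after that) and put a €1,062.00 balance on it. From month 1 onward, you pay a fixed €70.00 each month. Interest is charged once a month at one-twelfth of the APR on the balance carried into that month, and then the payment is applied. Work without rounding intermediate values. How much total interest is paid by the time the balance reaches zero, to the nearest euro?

€138

Promo months 1–3 at r₀ = 0%/12 = 0; months 4+ at r₁ = 24.5%/12 = 0.0204167.
After month 3 (no interest yet): B = €1,062.00 − 3·€70.00 = €852.00.
Then at r₁ with €70.00/mo: n₂ = −ln(1 − r₁·B/P)/ln(1+r₁) ≈ 14.14 → 15 more payments.
Total paid = 17·€70.00 + €9.54 = €1,199.54; interest = €1,199.54 − €1,062.00 = €137.54.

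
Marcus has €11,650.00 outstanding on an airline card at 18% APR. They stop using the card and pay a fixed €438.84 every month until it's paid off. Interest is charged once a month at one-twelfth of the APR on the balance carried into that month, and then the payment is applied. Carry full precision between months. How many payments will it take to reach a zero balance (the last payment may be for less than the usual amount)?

35 payments

Monthly rate r = 18%/12 = 1.5% = 0.015.
Recurrence: B ← B·(1+r) − €438.84.
Month 1: interest €174.75; balance after payment €11,385.91.
Month 2: interest €170.79; balance after payment €11,117.86.
Closed form: n = −ln(1 − rB₀/P)/ln(1+r) = −ln(0.60179)/ln(1.015) ≈ 34.110, so the balance reaches zero during payment 35.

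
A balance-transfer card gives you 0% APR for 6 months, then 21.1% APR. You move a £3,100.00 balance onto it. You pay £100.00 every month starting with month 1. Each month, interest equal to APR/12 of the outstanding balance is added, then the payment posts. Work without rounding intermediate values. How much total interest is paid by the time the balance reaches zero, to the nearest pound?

Promo months 1–6 at r₀ = 0%/12 = 0; months 7+ at r₁ = 21.1%/12 = 0.0175833.
After month 6 (no interest yet): B = £3,100.00 − 6·£100.00 = £2,500.00.
Then at r₁ with £100.00/mo: n₂ = −ln(1 − r₁·B/P)/ln(1+r₁) ≈ 33.22 → 34 more payments.
Total paid = 39·£100.00 + £22.34 = £3,922.34; interest = £3,922.34 − £3,100.00 = £822.34.

£822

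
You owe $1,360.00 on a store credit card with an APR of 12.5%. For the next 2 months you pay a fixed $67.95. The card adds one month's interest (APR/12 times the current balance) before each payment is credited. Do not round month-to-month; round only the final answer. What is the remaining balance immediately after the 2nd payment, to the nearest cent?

$1,251.87

Monthly rate r = 12.5%/12 = 1.04167% = 0.0104167.
Each month: B ← B·(1+r) − $67.95.
Month 1: interest $14.17; balance after payment $1,306.22.
Month 2: interest $13.61; balance after payment $1,251.87.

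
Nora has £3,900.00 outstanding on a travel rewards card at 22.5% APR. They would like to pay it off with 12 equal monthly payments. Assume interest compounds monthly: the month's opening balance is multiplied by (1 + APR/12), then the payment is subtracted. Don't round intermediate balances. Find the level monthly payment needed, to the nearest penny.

£365.96

Monthly rate r = 22.5%/12 = 1.875% = 0.01875.
Level-payment amortization: P = B₀·r / (1 − (1+r)^(−n)) = 3900.00·0.01875 / (1 − 1.01875^(−12)).
Denominator 1 − (1+r)^(−12) = 0.19981844.
P = 73.125 / 0.19981844 ≈ 365.96.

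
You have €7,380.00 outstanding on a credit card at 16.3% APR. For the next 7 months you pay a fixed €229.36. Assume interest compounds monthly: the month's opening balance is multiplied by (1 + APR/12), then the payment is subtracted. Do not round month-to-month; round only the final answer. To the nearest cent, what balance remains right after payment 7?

€6,438.52

Monthly rate r = 16.3%/12 = 1.35833% = 0.0135833.
Each month: B ← B·(1+r) − €229.36.
Month 1: interest €100.25; balance after payment €7,250.89.
Month 2: interest €98.49; balance after payment €7,120.02.
Month 3: interest €96.71; balance after payment €6,987.37.
Month 4: interest €94.91; balance after payment €6,852.92.
Month 5: interest €93.09; balance after payment €6,716.65.
Month 6: interest €91.23; balance after payment €6,578.52.
Month 7: interest €89.36; balance after payment €6,438.52.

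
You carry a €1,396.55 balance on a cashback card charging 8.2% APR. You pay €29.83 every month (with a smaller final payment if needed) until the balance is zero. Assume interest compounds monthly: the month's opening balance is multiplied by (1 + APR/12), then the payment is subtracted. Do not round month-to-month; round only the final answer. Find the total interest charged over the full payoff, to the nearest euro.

Monthly rate r = 8.2%/12 = 0.683333% = 0.00683333.
Payoff takes n = ⌈−ln(1 − rB₀/P)/ln(1+r)⌉ = ⌈56.613⌉ = 57 payments; the last is €18.31.
Total paid = 56·€29.83 + €18.31 = €1,688.79.
Total interest = total paid − principal = €1,688.79 − €1,396.55 = €292.24.

€292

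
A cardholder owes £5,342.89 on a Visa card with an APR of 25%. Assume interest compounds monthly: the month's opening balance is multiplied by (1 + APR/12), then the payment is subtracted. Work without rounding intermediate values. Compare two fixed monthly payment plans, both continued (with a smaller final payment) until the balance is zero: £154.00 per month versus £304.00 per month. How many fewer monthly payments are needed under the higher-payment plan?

40 fewer payments

Monthly rate r = 25%/12 = 2.08333% = 0.0208333.
At £154.00/mo: n = ⌈−ln(1 − rB₀/P)/ln(1+r)⌉ = 63 payments (last £34.61); total interest = total paid − £5,342.89 = £4,239.72.
At £304.00/mo: 23 payments (last £34.55); total interest £1,379.66.
Payments saved = 63 − 23 = 40.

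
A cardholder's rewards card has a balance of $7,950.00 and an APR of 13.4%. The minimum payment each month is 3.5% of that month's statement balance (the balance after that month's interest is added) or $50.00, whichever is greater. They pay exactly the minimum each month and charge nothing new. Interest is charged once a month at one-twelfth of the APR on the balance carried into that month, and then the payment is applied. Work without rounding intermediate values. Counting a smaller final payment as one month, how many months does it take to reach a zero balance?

105 months

Monthly rate r = 13.4%/12 = 1.11667% = 0.0111667.
While 3.5% of the post-interest balance exceeds $50.00, each month B ← (B·(1+r))·(1 − 0.035), i.e. B shrinks by the factor (1+r)·0.965 = 0.97578.
This holds for months 1–71. Entering month 72 the balance is $1,393.87; 3.5% of the post-interest balance is now below $50.00, so the flat $50.00 minimum applies from here.
From month 72 a fixed $50.00 at rate r clears $1,393.87 in 34 more payments. Total: 71 + 34 = 105 months.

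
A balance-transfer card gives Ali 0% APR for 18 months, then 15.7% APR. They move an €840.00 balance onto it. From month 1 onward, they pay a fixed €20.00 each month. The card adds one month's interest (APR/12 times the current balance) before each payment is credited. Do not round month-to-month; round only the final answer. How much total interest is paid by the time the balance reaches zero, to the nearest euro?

Promo months 1–18 at r₀ = 0%/12 = 0; months 19+ at r₁ = 15.7%/12 = 0.0130833.
After month 18 (no interest yet): B = €840.00 − 18·€20.00 = €480.00.
Then at r₁ with €20.00/mo: n₂ = −ln(1 − r₁·B/P)/ln(1+r₁) ≈ 28.99 → 29 more payments.
Total paid = 46·€20.00 + €19.88 = €939.88; interest = €939.88 − €840.00 = €99.88.

€100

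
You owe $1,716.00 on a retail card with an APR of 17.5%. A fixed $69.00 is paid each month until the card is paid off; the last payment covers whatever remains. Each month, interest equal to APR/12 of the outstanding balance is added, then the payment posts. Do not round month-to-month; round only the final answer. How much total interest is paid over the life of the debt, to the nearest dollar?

Monthly rate r = 17.5%/12 = 1.45833% = 0.0145833.
Payoff takes n = ⌈−ln(1 − rB₀/P)/ln(1+r)⌉ = ⌈31.115⌉ = 32 payments; the last is $7.99.
Total paid = 31·$69.00 + $7.99 = $2,146.99.
Total interest = total paid − principal = $2,146.99 − $1,716.00 = $430.99.

$431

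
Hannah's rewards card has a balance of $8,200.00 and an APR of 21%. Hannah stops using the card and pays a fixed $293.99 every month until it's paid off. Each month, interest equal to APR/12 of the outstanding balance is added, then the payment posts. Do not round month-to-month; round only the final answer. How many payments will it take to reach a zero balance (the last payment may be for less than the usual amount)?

Monthly rate r = 21%/12 = 1.75% = 0.0175.
Recurrence: B ← B·(1+r) − $293.99.
Month 1: interest $143.50; balance after payment $8,049.51.
Month 2: interest $140.87; balance after payment $7,896.39.
Closed form: n = −ln(1 − rB₀/P)/ln(1+r) = −ln(0.51189)/ln(1.0175) ≈ 38.600, so the balance reaches zero during payment 39.

39 payments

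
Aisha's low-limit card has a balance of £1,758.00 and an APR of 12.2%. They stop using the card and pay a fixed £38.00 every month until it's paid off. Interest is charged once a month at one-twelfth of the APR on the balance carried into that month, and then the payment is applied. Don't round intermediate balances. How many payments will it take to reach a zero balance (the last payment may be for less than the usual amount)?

63 payments

Monthly rate r = 12.2%/12 = 1.01667% = 0.0101667.
Recurrence: B ← B·(1+r) − £38.00.
Month 1: interest £17.87; balance after payment £1,737.87.
Month 2: interest £17.67; balance after payment £1,717.54.
Closed form: n = −ln(1 − rB₀/P)/ln(1+r) = −ln(0.52966)/ln(1.01017) ≈ 62.828, so the balance reaches zero during payment 63.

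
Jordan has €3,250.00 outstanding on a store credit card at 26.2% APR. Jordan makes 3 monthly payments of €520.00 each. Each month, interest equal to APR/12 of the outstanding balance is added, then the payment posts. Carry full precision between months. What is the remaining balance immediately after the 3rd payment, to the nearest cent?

€1,873.25

Monthly rate r = 26.2%/12 = 2.18333% = 0.0218333.
Each month: B ← B·(1+r) − €520.00.
Month 1: interest €70.96; balance after payment €2,800.96.
Month 2: interest €61.15; balance after payment €2,342.11.
Month 3: interest €51.14; balance after payment €1,873.25.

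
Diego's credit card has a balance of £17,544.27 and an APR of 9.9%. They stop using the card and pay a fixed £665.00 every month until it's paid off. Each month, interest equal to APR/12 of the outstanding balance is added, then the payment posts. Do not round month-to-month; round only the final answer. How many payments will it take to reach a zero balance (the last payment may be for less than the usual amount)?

30 payments

Monthly rate r = 9.9%/12 = 0.825% = 0.00825.
Recurrence: B ← B·(1+r) − £665.00.
Month 1: interest £144.74; balance after payment £17,024.01.
Month 2: interest £140.45; balance after payment £16,499.46.
Closed form: n = −ln(1 − rB₀/P)/ln(1+r) = −ln(0.78235)/ln(1.00825) ≈ 29.875, so the balance reaches zero during payment 30.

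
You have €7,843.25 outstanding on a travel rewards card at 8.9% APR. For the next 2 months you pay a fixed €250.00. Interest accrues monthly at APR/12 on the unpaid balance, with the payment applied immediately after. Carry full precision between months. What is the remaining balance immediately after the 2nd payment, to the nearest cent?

€7,458.17

Monthly rate r = 8.9%/12 = 0.741667% = 0.00741667.
Each month: B ← B·(1+r) − €250.00.
Month 1: interest €58.17; balance after payment €7,651.42.
Month 2: interest €56.75; balance after payment €7,458.17.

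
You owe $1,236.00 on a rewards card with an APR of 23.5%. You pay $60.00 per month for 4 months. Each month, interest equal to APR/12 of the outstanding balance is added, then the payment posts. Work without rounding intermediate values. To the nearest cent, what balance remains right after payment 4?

Monthly rate r = 23.5%/12 = 1.95833% = 0.0195833.
Each month: B ← B·(1+r) − $60.00.
Month 1: interest $24.21; balance after payment $1,200.20.
Month 2: interest $23.50; balance after payment $1,163.71.
Month 3: interest $22.79; balance after payment $1,126.50.
Month 4: interest $22.06; balance after payment $1,088.56.

$1,088.56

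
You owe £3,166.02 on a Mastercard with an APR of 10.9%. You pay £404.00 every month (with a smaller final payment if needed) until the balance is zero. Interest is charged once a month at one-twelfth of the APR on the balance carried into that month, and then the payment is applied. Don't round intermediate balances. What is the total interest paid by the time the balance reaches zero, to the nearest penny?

Monthly rate r = 10.9%/12 = 0.908333% = 0.00908333.
Payoff takes n = ⌈−ln(1 − rB₀/P)/ln(1+r)⌉ = ⌈8.166⌉ = 9 payments; the last is £67.50.
Total paid = 8·£404.00 + £67.50 = £3,299.50.
Total interest = total paid − principal = £3,299.50 − £3,166.02 = £133.48.

£133.48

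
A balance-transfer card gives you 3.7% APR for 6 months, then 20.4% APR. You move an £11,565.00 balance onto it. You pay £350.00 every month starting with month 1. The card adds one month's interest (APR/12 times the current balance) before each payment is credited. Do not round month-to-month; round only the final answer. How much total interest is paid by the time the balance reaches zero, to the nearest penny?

Promo months 1–6 at r₀ = 3.7%/12 = 0.00308333; months 7+ at r₁ = 20.4%/12 = 0.017.
After month 6: iterate B ← B·(1+r₀) − £350.00 for 6 months → £9,664.35.
Then at r₁ with £350.00/mo: n₂ = −ln(1 − r₁·B/P)/ln(1+r₁) ≈ 37.60 → 38 more payments.
Total paid = 43·£350.00 + £209.48 = £15,259.48; interest = £15,259.48 − £11,565.00 = £3,694.48.

£3,694.48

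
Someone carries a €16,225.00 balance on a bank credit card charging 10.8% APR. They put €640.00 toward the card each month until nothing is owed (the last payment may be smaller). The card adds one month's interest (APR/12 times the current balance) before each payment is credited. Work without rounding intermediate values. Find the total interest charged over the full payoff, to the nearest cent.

Monthly rate r = 10.8%/12 = 0.9% = 0.009.
Payoff takes n = ⌈−ln(1 − rB₀/P)/ln(1+r)⌉ = ⌈28.905⌉ = 29 payments; the last is €579.58.
Total paid = 28·€640.00 + €579.58 = €18,499.58.
Total interest = total paid − principal = €18,499.58 − €16,225.00 = €2,274.58.

€2,274.58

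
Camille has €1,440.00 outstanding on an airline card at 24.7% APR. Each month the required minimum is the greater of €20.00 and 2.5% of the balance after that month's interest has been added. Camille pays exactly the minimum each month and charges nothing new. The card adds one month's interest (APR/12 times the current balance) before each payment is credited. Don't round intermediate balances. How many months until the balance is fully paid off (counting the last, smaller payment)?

204 months

Monthly rate r = 24.7%/12 = 2.05833% = 0.0205833.
While 2.5% of the post-interest balance exceeds €20.00, each month B ← (B·(1+r))·(1 − 0.025), i.e. B shrinks by the factor (1+r)·0.975 = 0.99507.
This holds for months 1–124. Entering month 125 the balance is €780.09; 2.5% of the post-interest balance is now below €20.00, so the flat €20.00 minimum applies from here.
From month 125 a fixed €20.00 at rate r clears €780.09 in 80 more payments. Total: 124 + 80 = 204 months.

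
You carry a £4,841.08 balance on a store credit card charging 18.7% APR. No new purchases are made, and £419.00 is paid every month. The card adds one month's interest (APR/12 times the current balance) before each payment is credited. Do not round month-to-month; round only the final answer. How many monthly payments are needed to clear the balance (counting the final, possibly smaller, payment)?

Monthly rate r = 18.7%/12 = 1.55833% = 0.0155833.
Recurrence: B ← B·(1+r) − £419.00.
Month 1: interest £75.44; balance after payment £4,497.52.
Month 2: interest £70.09; balance after payment £4,148.61.
Closed form: n = −ln(1 − rB₀/P)/ln(1+r) = −ln(0.81995)/ln(1.01558) ≈ 12.838, so the balance reaches zero during payment 13.

13 months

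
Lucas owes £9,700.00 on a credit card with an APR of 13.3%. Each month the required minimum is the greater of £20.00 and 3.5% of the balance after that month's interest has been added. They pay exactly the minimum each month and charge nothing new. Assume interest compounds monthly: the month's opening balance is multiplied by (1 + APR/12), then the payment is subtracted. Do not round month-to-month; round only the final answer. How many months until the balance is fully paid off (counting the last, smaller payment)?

150 months

Monthly rate r = 13.3%/12 = 1.10833% = 0.0110833.
While 3.5% of the post-interest balance exceeds £20.00, each month B ← (B·(1+r))·(1 − 0.035), i.e. B shrinks by the factor (1+r)·0.965 = 0.9757.
This holds for months 1–116. Entering month 117 the balance is £558.76; 3.5% of the post-interest balance is now below £20.00, so the flat £20.00 minimum applies from here.
From month 117 a fixed £20.00 at rate r clears £558.76 in 34 more payments. Total: 116 + 34 = 150 months.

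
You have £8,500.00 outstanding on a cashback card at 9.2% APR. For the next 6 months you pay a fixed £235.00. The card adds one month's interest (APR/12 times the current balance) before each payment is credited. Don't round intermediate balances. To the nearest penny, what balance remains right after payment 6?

£7,461.27

Monthly rate r = 9.2%/12 = 0.766667% = 0.00766667.
Each month: B ← B·(1+r) − £235.00.
Month 1: interest £65.17; balance after payment £8,330.17.
Month 2: interest £63.86; balance after payment £8,159.03.
Month 3: interest £62.55; balance after payment £7,986.58.
Month 4: interest £61.23; balance after payment £7,812.81.
Month 5: interest £59.90; balance after payment £7,637.71.
Month 6: interest £58.56; balance after payment £7,461.27.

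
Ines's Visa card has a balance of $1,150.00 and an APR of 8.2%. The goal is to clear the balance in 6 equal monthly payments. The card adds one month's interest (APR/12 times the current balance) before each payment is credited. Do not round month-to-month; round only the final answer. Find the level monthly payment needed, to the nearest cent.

$196.28

Monthly rate r = 8.2%/12 = 0.683333% = 0.00683333.
Level-payment amortization: P = B₀·r / (1 − (1+r)^(−n)) = 1150.00·0.00683333 / (1 − 1.00683^(−6)).
Denominator 1 − (1+r)^(−6) = 0.0400370141.
P = 7.85833 / 0.0400370141 ≈ 196.28.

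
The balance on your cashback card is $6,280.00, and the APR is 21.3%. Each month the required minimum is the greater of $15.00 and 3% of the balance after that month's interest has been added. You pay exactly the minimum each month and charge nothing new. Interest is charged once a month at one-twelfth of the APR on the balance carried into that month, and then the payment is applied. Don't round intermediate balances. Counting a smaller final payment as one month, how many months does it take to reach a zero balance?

Monthly rate r = 21.3%/12 = 1.775% = 0.01775.
While 3% of the post-interest balance exceeds $15.00, each month B ← (B·(1+r))·(1 − 0.03), i.e. B shrinks by the factor (1+r)·0.97 = 0.98722.
This holds for months 1–199. Entering month 200 the balance is $485.42; 3% of the post-interest balance is now below $15.00, so the flat $15.00 minimum applies from here.
From month 200 a fixed $15.00 at rate r clears $485.42 in 49 more payments. Total: 199 + 49 = 248 months.

248 months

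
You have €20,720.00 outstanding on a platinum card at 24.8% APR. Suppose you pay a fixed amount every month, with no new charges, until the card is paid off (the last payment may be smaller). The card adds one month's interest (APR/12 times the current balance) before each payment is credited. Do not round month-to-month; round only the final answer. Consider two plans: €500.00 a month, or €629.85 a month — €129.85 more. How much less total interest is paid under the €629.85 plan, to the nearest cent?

Monthly rate r = 24.8%/12 = 2.06667% = 0.0206667.
At €500.00/mo: n = ⌈−ln(1 − rB₀/P)/ln(1+r)⌉ = 95 payments (last €441.59); total interest = total paid − €20,720.00 = €26,721.59.
At €629.85/mo: 56 payments (last €430.43); total interest €14,352.18.
Interest saved = €26,721.59 − €14,352.18 = €12,369.41.

€12,369.41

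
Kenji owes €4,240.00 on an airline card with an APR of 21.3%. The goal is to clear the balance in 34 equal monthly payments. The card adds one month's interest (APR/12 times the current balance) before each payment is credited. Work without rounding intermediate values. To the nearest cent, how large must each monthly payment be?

€167.17

Monthly rate r = 21.3%/12 = 1.775% = 0.01775.
Level-payment amortization: P = B₀·r / (1 − (1+r)^(−n)) = 4240.00·0.01775 / (1 − 1.01775^(−34)).
Denominator 1 − (1+r)^(−34) = 0.450203179.
P = 75.26 / 0.450203179 ≈ 167.17.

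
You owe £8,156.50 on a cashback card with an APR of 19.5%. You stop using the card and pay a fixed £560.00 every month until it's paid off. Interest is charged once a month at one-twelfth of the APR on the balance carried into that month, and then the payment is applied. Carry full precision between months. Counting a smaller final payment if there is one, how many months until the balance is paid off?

17 payments

Monthly rate r = 19.5%/12 = 1.625% = 0.01625.
Recurrence: B ← B·(1+r) − £560.00.
Month 1: interest £132.54; balance after payment £7,729.04.
Month 2: interest £125.60; balance after payment £7,294.64.
Closed form: n = −ln(1 − rB₀/P)/ln(1+r) = −ln(0.76332)/ln(1.01625) ≈ 16.755, so the balance reaches zero during payment 17.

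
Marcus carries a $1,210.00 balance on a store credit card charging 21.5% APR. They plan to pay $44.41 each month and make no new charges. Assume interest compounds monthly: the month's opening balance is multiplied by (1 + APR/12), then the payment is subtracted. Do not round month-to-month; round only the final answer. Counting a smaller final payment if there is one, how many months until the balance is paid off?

Monthly rate r = 21.5%/12 = 1.79167% = 0.0179167.
Recurrence: B ← B·(1+r) − $44.41.
Month 1: interest $21.68; balance after payment $1,187.27.
Month 2: interest $21.27; balance after payment $1,164.13.
Closed form: n = −ln(1 − rB₀/P)/ln(1+r) = −ln(0.51184)/ln(1.01792) ≈ 37.715, so the balance reaches zero during payment 38.

38 months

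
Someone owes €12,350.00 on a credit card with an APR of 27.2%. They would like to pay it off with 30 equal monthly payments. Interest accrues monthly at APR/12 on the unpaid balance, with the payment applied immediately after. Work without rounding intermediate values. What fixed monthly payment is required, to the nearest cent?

Monthly rate r = 27.2%/12 = 2.26667% = 0.0226667.
Level-payment amortization: P = B₀·r / (1 − (1+r)^(−n)) = 12350.00·0.0226667 / (1 − 1.02267^(−30)).
Denominator 1 − (1+r)^(−30) = 0.489522055.
P = 279.933 / 0.489522055 ≈ 571.85.

€571.85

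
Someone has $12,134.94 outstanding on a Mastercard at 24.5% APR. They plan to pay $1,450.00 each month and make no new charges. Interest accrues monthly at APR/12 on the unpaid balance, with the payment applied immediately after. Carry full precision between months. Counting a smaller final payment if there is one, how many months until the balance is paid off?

Monthly rate r = 24.5%/12 = 2.04167% = 0.0204167.
Recurrence: B ← B·(1+r) − $1,450.00.
Month 1: interest $247.76; balance after payment $10,932.70.
Month 2: interest $223.21; balance after payment $9,705.90.
Closed form: n = −ln(1 − rB₀/P)/ln(1+r) = −ln(0.82913)/ln(1.02042) ≈ 9.271, so the balance reaches zero during payment 10.

10 payments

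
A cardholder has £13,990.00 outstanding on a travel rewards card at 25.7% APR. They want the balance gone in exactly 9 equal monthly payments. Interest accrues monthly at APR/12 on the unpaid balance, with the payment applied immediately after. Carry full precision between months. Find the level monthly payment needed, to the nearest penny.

Monthly rate r = 25.7%/12 = 2.14167% = 0.0214167.
Level-payment amortization: P = B₀·r / (1 − (1+r)^(−n)) = 13990.00·0.0214167 / (1 − 1.02142^(−9)).
Denominator 1 − (1+r)^(−9) = 0.173631908.
P = 299.619 / 0.173631908 ≈ 1725.60.

£1,725.60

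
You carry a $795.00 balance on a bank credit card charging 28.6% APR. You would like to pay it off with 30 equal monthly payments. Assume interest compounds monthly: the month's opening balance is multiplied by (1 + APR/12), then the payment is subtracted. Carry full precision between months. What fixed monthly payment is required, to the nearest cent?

Monthly rate r = 28.6%/12 = 2.38333% = 0.0238333.
Level-payment amortization: P = B₀·r / (1 − (1+r)^(−n)) = 795.00·0.0238333 / (1 − 1.02383^(−30)).
Denominator 1 − (1+r)^(−30) = 0.506687577.
P = 18.9475 / 0.506687577 ≈ 37.39.

$37.39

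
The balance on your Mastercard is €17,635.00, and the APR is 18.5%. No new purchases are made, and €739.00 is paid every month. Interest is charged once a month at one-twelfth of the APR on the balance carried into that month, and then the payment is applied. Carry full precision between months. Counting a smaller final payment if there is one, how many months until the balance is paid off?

30 payments

Monthly rate r = 18.5%/12 = 1.54167% = 0.0154167.
Recurrence: B ← B·(1+r) − €739.00.
Month 1: interest €271.87; balance after payment €17,167.87.
Month 2: interest €264.67; balance after payment €16,693.54.
Closed form: n = −ln(1 − rB₀/P)/ln(1+r) = −ln(0.63211)/ln(1.01542) ≈ 29.982, so the balance reaches zero during payment 30.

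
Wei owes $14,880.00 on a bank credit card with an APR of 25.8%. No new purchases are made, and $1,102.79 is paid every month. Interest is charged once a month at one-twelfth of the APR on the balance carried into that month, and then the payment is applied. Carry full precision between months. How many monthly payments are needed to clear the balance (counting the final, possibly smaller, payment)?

Monthly rate r = 25.8%/12 = 2.15% = 0.0215.
Recurrence: B ← B·(1+r) − $1,102.79.
Month 1: interest $319.92; balance after payment $14,097.13.
Month 2: interest $303.09; balance after payment $13,297.43.
Closed form: n = −ln(1 − rB₀/P)/ln(1+r) = −ln(0.7099)/ln(1.0215) ≈ 16.107, so the balance reaches zero during payment 17.

17 payments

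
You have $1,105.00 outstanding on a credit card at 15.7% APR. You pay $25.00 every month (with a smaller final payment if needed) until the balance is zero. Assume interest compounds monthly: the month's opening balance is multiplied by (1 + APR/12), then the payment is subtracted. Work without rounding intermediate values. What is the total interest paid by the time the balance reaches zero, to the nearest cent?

$555.66

Monthly rate r = 15.7%/12 = 1.30833% = 0.0130833.
Payoff takes n = ⌈−ln(1 − rB₀/P)/ln(1+r)⌉ = ⌈66.425⌉ = 67 payments; the last is $10.66.
Total paid = 66·$25.00 + $10.66 = $1,660.66.
Total interest = total paid − principal = $1,660.66 − $1,105.00 = $555.66.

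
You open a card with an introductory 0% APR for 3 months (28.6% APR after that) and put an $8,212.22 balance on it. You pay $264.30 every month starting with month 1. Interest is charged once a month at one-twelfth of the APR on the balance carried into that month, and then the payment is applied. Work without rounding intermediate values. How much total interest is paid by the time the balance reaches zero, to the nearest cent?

Promo months 1–3 at r₀ = 0%/12 = 0; months 4+ at r₁ = 28.6%/12 = 0.0238333.
After month 3 (no interest yet): B = $8,212.22 − 3·$264.30 = $7,419.32.
Then at r₁ with $264.30/mo: n₂ = −ln(1 − r₁·B/P)/ln(1+r₁) ≈ 46.95 → 47 more payments.
Total paid = 49·$264.30 + $250.20 = $13,200.90; interest = $13,200.90 − $8,212.22 = $4,988.68.

$4,988.68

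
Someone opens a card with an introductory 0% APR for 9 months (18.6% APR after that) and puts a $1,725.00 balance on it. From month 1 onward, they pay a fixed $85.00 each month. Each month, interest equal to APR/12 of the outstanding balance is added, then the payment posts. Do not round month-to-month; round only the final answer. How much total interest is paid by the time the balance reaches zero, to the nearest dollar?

Promo months 1–9 at r₀ = 0%/12 = 0; months 10+ at r₁ = 18.6%/12 = 0.0155.
After month 9 (no interest yet): B = $1,725.00 − 9·$85.00 = $960.00.
Then at r₁ with $85.00/mo: n₂ = −ln(1 − r₁·B/P)/ln(1+r₁) ≈ 12.51 → 13 more payments.
Total paid = 21·$85.00 + $43.65 = $1,828.65; interest = $1,828.65 − $1,725.00 = $103.65.

$104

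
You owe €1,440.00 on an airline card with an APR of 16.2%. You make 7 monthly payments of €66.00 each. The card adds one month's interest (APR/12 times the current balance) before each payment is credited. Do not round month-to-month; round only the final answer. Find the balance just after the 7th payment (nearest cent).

Monthly rate r = 16.2%/12 = 1.35% = 0.0135.
Each month: B ← B·(1+r) − €66.00.
Month 1: interest €19.44; balance after payment €1,393.44.
Month 2: interest €18.81; balance after payment €1,346.25.
Month 3: interest €18.17; balance after payment €1,298.43.
Month 4: interest €17.53; balance after payment €1,249.95.
Month 5: interest €16.87; balance after payment €1,200.83.
Month 6: interest €16.21; balance after payment €1,151.04.
Month 7: interest €15.54; balance after payment €1,100.58.

€1,100.58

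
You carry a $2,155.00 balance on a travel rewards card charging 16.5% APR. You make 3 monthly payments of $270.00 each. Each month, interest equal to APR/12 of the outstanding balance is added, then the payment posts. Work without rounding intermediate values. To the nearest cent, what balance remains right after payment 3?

Monthly rate r = 16.5%/12 = 1.375% = 0.01375.
Each month: B ← B·(1+r) − $270.00.
Month 1: interest $29.63; balance after payment $1,914.63.
Month 2: interest $26.33; balance after payment $1,670.96.
Month 3: interest $22.98; balance after payment $1,423.93.

$1,423.93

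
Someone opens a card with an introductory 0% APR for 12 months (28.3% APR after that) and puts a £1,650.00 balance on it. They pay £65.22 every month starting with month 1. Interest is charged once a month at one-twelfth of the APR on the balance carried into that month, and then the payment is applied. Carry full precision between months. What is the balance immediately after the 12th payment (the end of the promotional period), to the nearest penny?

£867.36

Promo months 1–12 at r₀ = 0%/12 = 0; months 13+ at r₁ = 28.3%/12 = 0.0235833.
After month 12 (no interest yet): B = £1,650.00 − 12·£65.22 = £867.36.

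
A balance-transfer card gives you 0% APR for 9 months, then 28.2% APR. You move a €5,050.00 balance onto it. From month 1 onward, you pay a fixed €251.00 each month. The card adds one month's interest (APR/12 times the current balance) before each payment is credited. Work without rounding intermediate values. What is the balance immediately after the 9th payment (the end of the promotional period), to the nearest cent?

€2,791.00

Promo months 1–9 at r₀ = 0%/12 = 0; months 10+ at r₁ = 28.2%/12 = 0.0235.
After month 9 (no interest yet): B = €5,050.00 − 9·€251.00 = €2,791.00.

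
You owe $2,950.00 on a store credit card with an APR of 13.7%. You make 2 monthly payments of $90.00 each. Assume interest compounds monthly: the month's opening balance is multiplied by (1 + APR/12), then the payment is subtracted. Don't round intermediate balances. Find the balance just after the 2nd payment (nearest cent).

Monthly rate r = 13.7%/12 = 1.14167% = 0.0114167.
Each month: B ← B·(1+r) − $90.00.
Month 1: interest $33.68; balance after payment $2,893.68.
Month 2: interest $33.04; balance after payment $2,836.72.

$2,836.72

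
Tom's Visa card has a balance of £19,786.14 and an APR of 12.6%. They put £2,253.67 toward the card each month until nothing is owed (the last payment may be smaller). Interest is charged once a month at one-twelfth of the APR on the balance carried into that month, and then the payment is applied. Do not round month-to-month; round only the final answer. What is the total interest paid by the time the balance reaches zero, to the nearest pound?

£1,083

Monthly rate r = 12.6%/12 = 1.05% = 0.0105.
Payoff takes n = ⌈−ln(1 − rB₀/P)/ln(1+r)⌉ = ⌈9.259⌉ = 10 payments; the last is £586.39.
Total paid = 9·£2,253.67 + £586.39 = £20,869.42.
Total interest = total paid − principal = £20,869.42 − £19,786.14 = £1,083.28.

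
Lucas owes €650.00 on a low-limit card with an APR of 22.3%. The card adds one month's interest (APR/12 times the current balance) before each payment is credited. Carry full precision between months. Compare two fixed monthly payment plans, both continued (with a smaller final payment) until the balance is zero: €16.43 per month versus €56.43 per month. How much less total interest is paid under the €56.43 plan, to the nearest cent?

Monthly rate r = 22.3%/12 = 1.85833% = 0.0185833.
At €16.43/mo: n = ⌈−ln(1 − rB₀/P)/ln(1+r)⌉ = 73 payments (last €2.72); total interest = total paid − €650.00 = €535.68.
At €56.43/mo: 14 payments (last €4.65); total interest €88.24.
Interest saved = €535.68 − €88.24 = €447.44.

€447.44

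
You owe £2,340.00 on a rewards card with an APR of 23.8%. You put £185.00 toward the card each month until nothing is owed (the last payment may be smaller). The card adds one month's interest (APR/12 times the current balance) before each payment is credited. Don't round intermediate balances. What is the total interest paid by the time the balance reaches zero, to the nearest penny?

£381.19

Monthly rate r = 23.8%/12 = 1.98333% = 0.0198333.
Payoff takes n = ⌈−ln(1 − rB₀/P)/ln(1+r)⌉ = ⌈14.707⌉ = 15 payments; the last is £131.19.
Total paid = 14·£185.00 + £131.19 = £2,721.19.
Total interest = total paid − principal = £2,721.19 − £2,340.00 = £381.19.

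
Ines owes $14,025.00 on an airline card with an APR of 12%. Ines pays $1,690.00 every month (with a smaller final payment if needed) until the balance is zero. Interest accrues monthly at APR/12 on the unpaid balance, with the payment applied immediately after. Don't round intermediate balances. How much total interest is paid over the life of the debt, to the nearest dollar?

$691

Monthly rate r = 12%/12 = 1% = 0.01.
Payoff takes n = ⌈−ln(1 − rB₀/P)/ln(1+r)⌉ = ⌈8.707⌉ = 9 payments; the last is $1,196.12.
Total paid = 8·$1,690.00 + $1,196.12 = $14,716.12.
Total interest = total paid − principal = $14,716.12 − $14,025.00 = $691.12.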